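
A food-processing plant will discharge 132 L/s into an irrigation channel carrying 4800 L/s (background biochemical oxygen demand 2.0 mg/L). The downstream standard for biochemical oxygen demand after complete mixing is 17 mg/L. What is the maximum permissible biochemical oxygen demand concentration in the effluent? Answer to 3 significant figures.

At the limit, (Qr·Cr + Qe·Cₑ)/(Qr + Qe) = 17:
Cₑ = (4932·17 − 4800·2.000) / 132.0 = 562.5 mg/L.

562 mg/L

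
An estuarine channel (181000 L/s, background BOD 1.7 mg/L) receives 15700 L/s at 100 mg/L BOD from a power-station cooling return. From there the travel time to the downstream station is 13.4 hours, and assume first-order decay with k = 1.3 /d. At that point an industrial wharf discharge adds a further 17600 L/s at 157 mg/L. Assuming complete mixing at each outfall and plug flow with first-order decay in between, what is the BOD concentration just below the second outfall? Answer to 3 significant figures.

17.1 mg/L

Conservation of mass: C = (181000·1.700 + 15700·100.0) / 196700 = 1878000/196700 = 9.546 mg/L; combined flow 196700 L/s.
Decay over the reach: 9.546·exp(−kt) = 9.546·0.4839 = 4.620 mg/L.
At the second outfall, C = (196700·4.620 + 17600·157.0) / (196700 + 17600) = 17.13 mg/L.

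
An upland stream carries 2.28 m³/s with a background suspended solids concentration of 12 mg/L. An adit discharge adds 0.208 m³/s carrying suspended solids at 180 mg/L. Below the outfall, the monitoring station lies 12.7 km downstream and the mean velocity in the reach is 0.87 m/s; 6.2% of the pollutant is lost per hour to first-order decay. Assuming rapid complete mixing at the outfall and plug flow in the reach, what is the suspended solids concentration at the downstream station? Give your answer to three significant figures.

After mixing, C = (2.280·12.00 + 0.2080·180.0) / 2.488 = 64.80/2.488 = 26.05 mg/L.
Travel time t = 12.7·1000 / 0.87 = 14600 s = 4.055 h.
6.2%/h lost → k = −ln(1 − 0.062) = 0.06401 h⁻¹.
First-order decay: C = 26.05·exp(−k·t) = 26.05·0.7714 = 20.09 mg/L.

20.1 mg/L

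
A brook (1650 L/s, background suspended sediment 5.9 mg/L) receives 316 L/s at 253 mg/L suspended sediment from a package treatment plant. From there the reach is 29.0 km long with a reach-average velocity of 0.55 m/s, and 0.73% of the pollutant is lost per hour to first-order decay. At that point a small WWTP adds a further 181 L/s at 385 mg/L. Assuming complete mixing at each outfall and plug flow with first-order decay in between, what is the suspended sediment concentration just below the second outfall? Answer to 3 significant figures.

Mass balance: C = (1650·5.900 + 316.0·253.0) / 1966 = 89680/1966 = 45.62 mg/L; combined flow 1966 L/s.
Travel time t = 29.0·1000 / 0.55 = 52730 s = 14.65 h.
0.73%/h lost → k = −ln(1 − 0.0073) = 0.007327 h⁻¹.
After decay, C = 45.62 × e^(−kt) = 45.62 × 0.8982 = 40.98 mg/L.
Second outfall: C = (1966·40.98 + 181.0·385.0)/2147 = 69.98 mg/L.

70.0 mg/L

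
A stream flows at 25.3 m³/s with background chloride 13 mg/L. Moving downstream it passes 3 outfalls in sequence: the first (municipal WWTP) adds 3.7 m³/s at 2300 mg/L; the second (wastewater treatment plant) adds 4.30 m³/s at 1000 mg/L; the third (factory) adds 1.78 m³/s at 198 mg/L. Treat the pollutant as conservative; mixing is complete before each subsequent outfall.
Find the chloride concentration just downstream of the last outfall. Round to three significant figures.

After outfall 1: Q = 25.30 + 3.700 = 29.00 m³/s; C = (25.30·13.00 + 3.700·2300)/29.00 = 304.8 mg/L.
After outfall 2: Q = 29.00 + 4.300 = 33.30 m³/s; C = (29.00·304.8 + 4.300·1000)/33.30 = 394.6 mg/L.
After outfall 3: Q = 33.30 + 1.780 = 35.08 m³/s; C = (33.30·394.6 + 1.780·198.0)/35.08 = 384.6 mg/L.

385 mg/L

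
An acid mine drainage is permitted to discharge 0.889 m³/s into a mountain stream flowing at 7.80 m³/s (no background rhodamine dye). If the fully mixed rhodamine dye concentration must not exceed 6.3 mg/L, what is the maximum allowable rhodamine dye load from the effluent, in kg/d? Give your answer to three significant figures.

Mass balance at the limit: 7.800·0 + 0.8890·Cₑ = 8.689·6.3 → Cₑ = 61.58 mg/L.
Load = 0.8890 m³/s × 61.58 g/m³ × 86 400 s/d = 4730 kg/d.

4730 kg/d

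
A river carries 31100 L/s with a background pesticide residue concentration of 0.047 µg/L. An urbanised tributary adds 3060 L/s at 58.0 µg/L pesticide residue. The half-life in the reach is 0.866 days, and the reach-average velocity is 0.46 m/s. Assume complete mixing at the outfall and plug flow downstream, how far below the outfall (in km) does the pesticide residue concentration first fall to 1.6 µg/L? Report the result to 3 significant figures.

Conservation of mass: C = (31100·0.04700 + 3060·58.00) / 34160 = 178900/34160 = 5.238 µg/L.
Half-life 0.866 d → k = ln 2 / 0.866 = 0.8004 d⁻¹.
Set 5.238·exp(−k·t) = 1.6 → t = ln(5.238/1.6)/k = 128000 s = 35.56 h.
Distance = v·t = 0.46·128000 = 58890 m = 58.89 km.

58.9 km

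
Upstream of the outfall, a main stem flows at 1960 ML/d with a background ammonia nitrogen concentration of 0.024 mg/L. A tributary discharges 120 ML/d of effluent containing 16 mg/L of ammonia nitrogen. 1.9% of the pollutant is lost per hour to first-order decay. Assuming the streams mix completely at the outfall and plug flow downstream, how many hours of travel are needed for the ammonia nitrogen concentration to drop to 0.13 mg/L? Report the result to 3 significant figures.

103 h

After mixing, C = (1960·0.02400 + 120.0·16.00) / 2080 = 1967/2080 = 0.9457 mg/L.
1.9%/h lost → k = −ln(1 − 0.019) = 0.01918 h⁻¹.
0.9457·exp(−k·t) = 0.13 → t = ln(0.9457/0.13)/k = 372400 s = 103.4 h.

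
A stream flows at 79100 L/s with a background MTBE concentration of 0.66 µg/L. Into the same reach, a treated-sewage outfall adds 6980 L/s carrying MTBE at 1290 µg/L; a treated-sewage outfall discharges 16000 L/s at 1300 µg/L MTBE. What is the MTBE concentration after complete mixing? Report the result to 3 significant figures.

Conservation of mass: C = (79100·0.6600 + 6980·1290 + 16000·1300) / 102100 = 29860000/102100 = 292.5 µg/L.

292 µg/L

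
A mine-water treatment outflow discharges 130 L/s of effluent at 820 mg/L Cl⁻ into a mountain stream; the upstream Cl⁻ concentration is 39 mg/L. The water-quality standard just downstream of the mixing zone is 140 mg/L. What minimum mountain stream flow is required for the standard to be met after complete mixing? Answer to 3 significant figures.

Set C_mix = 140: (Q·39.00 + 130.0·820.0) / (Q + 130.0) = 140
→ Q = 130.0·(820.0 − 140)/(140 − 39.00) = 875.2 L/s.

875 L/s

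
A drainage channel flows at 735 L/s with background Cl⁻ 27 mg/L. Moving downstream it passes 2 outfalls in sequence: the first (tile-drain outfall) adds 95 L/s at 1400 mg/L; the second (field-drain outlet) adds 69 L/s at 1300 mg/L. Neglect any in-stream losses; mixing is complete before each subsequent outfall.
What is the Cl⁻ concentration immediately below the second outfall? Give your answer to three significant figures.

270 mg/L

Outfall 1: combined Q = 830.0 L/s; C = (735.0·27.00 + 95.00·1400)/830.0 = 184.2 mg/L.
Outfall 2: combined Q = 899.0 L/s; C = (830.0·184.2 + 69.00·1300)/899.0 = 269.8 mg/L.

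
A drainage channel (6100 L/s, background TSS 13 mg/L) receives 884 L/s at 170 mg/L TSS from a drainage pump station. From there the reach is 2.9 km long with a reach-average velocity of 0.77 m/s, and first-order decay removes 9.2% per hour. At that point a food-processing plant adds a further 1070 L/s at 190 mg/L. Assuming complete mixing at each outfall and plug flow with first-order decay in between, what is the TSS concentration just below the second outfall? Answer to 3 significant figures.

51.0 mg/L

Mass balance: C = (6100·13.00 + 884.0·170.0) / 6984 = 229600/6984 = 32.87 mg/L; combined flow 6984 L/s.
Travel time t = 2.9·1000 / 0.77 = 3766 s = 1.046 h.
9.2%/h lost → k = −ln(1 − 0.092) = 0.09651 h⁻¹.
First-order decay: C = 32.87·exp(−k·t) = 32.87·0.9040 = 29.72 mg/L.
Second outfall: C = (6984·29.72 + 1070·190.0)/8054 = 51.01 mg/L.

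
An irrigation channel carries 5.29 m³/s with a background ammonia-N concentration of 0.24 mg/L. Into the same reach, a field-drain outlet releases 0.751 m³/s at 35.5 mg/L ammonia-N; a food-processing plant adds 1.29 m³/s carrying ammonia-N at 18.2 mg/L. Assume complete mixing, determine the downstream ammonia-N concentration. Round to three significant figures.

Mass balance: C = (5.290·0.2400 + 0.7510·35.50 + 1.290·18.20) / 7.331 = 51.41/7.331 = 7.012 mg/L.

7.01 mg/L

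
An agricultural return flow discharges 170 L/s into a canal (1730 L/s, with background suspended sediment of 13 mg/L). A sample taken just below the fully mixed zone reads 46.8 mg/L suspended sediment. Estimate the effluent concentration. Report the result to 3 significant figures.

Mass balance: 1730·13.00 + 170.0·Cₑ = 1900·46.80
→ Cₑ = (1900·46.80 − 1730·13.00) / 170.0 = 390.8 mg/L.

391 mg/L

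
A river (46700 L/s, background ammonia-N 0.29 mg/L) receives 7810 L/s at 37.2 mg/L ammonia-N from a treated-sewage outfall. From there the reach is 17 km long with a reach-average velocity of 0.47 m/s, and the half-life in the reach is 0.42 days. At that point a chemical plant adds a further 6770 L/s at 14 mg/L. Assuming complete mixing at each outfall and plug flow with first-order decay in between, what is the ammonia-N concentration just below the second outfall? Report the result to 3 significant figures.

4.03 mg/L

After mixing, C = (46700·0.2900 + 7810·37.20) / 54510 = 304100/54510 = 5.578 mg/L; combined flow 54510 L/s.
Travel time t = 17·1000 / 0.47 = 36170 s = 10.05 h.
Half-life 0.42 d → k = ln 2 / 0.42 = 1.650 d⁻¹.
Decay over the reach: 5.578·exp(−kt) = 5.578·0.5011 = 2.795 mg/L.
Second outfall: C = (54510·2.795 + 6770·14.00)/61280 = 4.033 mg/L.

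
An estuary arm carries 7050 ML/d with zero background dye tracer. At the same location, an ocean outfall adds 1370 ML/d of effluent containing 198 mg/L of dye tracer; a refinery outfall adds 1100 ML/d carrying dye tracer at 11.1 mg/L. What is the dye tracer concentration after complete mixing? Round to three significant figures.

Flow-weighted average: C = (7050·0 + 1370·198.0 + 1100·11.10) / 9520 = 283500/9520 = 29.78 mg/L.

29.8 mg/L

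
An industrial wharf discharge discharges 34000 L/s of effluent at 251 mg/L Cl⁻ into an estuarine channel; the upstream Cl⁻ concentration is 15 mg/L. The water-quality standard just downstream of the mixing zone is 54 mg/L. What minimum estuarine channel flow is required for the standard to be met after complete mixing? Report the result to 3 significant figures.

Set C_mix = 54: (Q·15.00 + 34000·251.0) / (Q + 34000) = 54
→ Q = 34000·(251.0 − 54)/(54 − 15.00) = 171700 L/s.

172000 L/s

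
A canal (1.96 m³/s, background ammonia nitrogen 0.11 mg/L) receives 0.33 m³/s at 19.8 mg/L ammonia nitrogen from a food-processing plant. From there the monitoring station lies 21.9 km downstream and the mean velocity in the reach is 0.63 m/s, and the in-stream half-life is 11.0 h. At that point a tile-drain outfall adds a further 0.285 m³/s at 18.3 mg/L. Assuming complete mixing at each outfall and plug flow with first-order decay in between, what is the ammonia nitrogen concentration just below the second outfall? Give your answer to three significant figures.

3.45 mg/L

After mixing, C = (1.960·0.1100 + 0.3300·19.80) / 2.290 = 6.750/2.290 = 2.947 mg/L; combined flow 2.290 m³/s.
Travel time t = 21.9·1000 / 0.63 = 34760 s = 9.656 h.
Half-life 11.0 h → k = ln 2 / 11.0 = 0.06301 h⁻¹ = 1.512 d⁻¹.
First-order decay: C = 2.947·exp(−k·t) = 2.947·0.5442 = 1.604 mg/L.
At the second outfall, C = (2.290·1.604 + 0.2850·18.30) / (2.290 + 0.2850) = 3.452 mg/L.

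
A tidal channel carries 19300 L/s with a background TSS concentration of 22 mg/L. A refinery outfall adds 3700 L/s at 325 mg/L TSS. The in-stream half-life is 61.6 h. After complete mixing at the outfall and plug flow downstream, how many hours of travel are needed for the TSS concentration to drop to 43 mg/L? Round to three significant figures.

Mass balance: C = (19300·22.00 + 3700·325.0) / 23000 = 1627000/23000 = 70.74 mg/L.
Half-life 61.6 h → k = ln 2 / 61.6 = 0.01125 h⁻¹ = 0.2701 d⁻¹.
70.74·exp(−k·t) = 43 → t = ln(70.74/43)/k = 159300 s = 44.24 h.

44.2 h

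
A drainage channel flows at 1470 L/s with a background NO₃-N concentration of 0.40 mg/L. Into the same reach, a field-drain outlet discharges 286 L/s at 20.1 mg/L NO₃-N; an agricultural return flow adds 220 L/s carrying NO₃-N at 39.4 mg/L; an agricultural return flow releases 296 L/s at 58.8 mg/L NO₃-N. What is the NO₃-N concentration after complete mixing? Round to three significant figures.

Mixed concentration C = ΣQC/ΣQ = (1470·0.4000 + 286.0·20.10 + 220.0·39.40 + 296.0·58.80) / 2272 = 32410/2272 = 14.26 mg/L.

14.3 mg/L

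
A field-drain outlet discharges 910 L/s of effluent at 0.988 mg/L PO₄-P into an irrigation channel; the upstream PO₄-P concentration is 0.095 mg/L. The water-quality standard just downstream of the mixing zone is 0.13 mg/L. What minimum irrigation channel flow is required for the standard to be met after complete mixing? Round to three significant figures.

Set C_mix = 0.13: (Q·0.09500 + 910.0·0.9880) / (Q + 910.0) = 0.13
→ Q = 910.0·(0.9880 − 0.13)/(0.13 − 0.09500) = 22310 L/s.

22300 L/s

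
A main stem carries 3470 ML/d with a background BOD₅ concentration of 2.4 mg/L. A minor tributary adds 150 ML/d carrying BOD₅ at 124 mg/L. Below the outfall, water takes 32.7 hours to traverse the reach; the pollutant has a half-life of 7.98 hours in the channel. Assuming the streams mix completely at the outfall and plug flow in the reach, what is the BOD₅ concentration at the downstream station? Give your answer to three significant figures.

Mass balance: C = (3470·2.400 + 150.0·124.0) / 3620 = 26930/3620 = 7.439 mg/L.
Half-life 7.98 h → k = ln 2 / 7.98 = 0.08686 h⁻¹ = 2.085 d⁻¹.
Decay over the reach: 7.439·exp(−kt) = 7.439·0.05841 = 0.4345 mg/L.

0.434 mg/L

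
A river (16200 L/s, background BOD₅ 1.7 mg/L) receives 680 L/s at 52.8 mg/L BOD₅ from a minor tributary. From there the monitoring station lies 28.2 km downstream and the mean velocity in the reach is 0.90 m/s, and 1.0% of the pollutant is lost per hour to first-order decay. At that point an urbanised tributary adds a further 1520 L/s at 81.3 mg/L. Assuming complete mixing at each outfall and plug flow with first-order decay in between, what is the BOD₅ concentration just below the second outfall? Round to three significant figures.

9.88 mg/L

Mass balance: C = (16200·1.700 + 680.0·52.80) / 16880 = 63440/16880 = 3.759 mg/L; combined flow 16880 L/s.
Travel time t = 28.2·1000 / 0.90 = 31330 s = 8.704 h.
1.0%/h lost → k = −ln(1 − 0.01) = 0.01005 h⁻¹.
After decay, C = 3.759 × e^(−kt) = 3.759 × 0.9162 = 3.444 mg/L.
At the second outfall, C = (16880·3.444 + 1520·81.30) / (16880 + 1520) = 9.875 mg/L.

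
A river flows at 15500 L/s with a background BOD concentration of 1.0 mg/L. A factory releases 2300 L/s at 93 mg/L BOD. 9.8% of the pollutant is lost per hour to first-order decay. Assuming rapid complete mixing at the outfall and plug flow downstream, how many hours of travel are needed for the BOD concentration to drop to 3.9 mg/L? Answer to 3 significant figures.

Flow-weighted average: C = (15500·1.000 + 2300·93.00) / 17800 = 229400/17800 = 12.89 mg/L.
9.8%/h lost → k = −ln(1 − 0.098) = 0.1031 h⁻¹.
12.89·exp(−k·t) = 3.9 → t = ln(12.89/3.9)/k = 41720 s = 11.59 h.

11.6 h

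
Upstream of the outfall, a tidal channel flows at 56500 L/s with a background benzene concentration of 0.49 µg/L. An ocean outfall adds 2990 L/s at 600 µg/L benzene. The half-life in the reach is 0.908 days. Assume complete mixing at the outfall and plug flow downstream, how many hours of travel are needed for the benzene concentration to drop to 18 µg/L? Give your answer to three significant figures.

16.7 h

Flow-weighted average: C = (56500·0.4900 + 2990·600.0) / 59490 = 1822000/59490 = 30.62 µg/L.
Half-life 0.908 d → k = ln 2 / 0.908 = 0.7634 d⁻¹.
30.62·exp(−k·t) = 18 → t = ln(30.62/18)/k = 60140 s = 16.70 h.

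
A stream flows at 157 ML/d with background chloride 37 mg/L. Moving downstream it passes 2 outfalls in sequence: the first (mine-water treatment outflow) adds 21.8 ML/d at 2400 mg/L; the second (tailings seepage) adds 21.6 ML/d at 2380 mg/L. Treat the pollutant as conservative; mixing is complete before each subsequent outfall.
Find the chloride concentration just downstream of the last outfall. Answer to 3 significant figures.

547 mg/L

After outfall 1: Q = 157.0 + 21.80 = 178.8 ML/d; C = (157.0·37.00 + 21.80·2400)/178.8 = 325.1 mg/L.
After outfall 2: Q = 178.8 + 21.60 = 200.4 ML/d; C = (178.8·325.1 + 21.60·2380)/200.4 = 546.6 mg/L.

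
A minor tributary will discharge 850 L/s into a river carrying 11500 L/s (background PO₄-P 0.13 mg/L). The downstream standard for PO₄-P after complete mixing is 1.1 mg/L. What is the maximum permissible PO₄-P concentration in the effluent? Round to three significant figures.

14.2 mg/L

At the limit, (Qr·Cr + Qe·Cₑ)/(Qr + Qe) = 1.1:
Cₑ = (12350·1.1 − 11500·0.1300) / 850.0 = 14.22 mg/L.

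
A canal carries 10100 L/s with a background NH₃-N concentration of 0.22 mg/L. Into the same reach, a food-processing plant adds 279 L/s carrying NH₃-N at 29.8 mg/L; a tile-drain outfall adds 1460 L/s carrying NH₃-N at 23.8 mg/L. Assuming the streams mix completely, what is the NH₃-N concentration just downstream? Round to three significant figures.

Flow-weighted average: C = (10100·0.2200 + 279.0·29.80 + 1460·23.80) / 11840 = 45280/11840 = 3.825 mg/L.

3.83 mg/L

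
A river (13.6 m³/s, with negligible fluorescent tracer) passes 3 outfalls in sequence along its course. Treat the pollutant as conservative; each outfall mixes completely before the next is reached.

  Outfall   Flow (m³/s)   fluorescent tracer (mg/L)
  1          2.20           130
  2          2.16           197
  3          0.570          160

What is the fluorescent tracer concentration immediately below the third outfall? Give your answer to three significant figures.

43.3 mg/L

Outfall 1: combined Q = 15.80 m³/s; C = (13.60·0 + 2.200·130.0)/15.80 = 18.10 mg/L.
Outfall 2: combined Q = 17.96 m³/s; C = (15.80·18.10 + 2.160·197.0)/17.96 = 39.62 mg/L.
Outfall 3: combined Q = 18.53 m³/s; C = (17.96·39.62 + 0.5700·160.0)/18.53 = 43.32 mg/L.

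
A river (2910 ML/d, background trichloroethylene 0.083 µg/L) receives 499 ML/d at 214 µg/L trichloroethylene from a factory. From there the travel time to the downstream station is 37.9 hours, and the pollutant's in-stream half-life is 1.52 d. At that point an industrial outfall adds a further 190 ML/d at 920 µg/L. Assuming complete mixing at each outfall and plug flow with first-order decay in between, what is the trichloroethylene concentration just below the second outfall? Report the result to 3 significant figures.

63.0 µg/L

After mixing, C = (2910·0.08300 + 499.0·214.0) / 3409 = 107000/3409 = 31.40 µg/L; combined flow 3409 ML/d.
Half-life 1.52 d → k = ln 2 / 1.52 = 0.4560 d⁻¹.
Decay over the reach: 31.40·exp(−kt) = 31.40·0.4867 = 15.28 µg/L.
At the second outfall, C = (3409·15.28 + 190.0·920.0) / (3409 + 190.0) = 63.04 µg/L.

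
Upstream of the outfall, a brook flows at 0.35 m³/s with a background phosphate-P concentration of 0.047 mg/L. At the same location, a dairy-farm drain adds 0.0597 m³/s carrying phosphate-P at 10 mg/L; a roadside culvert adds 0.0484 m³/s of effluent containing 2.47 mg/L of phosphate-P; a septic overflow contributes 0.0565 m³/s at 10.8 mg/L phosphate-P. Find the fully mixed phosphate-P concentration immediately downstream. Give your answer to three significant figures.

2.61 mg/L

Mass balance: C = (0.3500·0.04700 + 0.05970·10.00 + 0.04840·2.470 + 0.05650·10.80) / 0.5146 = 1.343/0.5146 = 2.610 mg/L.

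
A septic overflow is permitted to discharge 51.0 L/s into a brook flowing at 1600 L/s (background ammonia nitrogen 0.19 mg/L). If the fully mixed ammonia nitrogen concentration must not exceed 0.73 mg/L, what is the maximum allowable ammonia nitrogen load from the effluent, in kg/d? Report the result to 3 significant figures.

Mass balance at the limit: 1600·0.1900 + 51.00·Cₑ = 1651·0.73 → Cₑ = 17.67 mg/L.
51.00 L/s = 0.05100 m³/s. Load = 0.05100 m³/s × 17.67 g/m³ × 86 400 s/d = 77.87 kg/d.

77.9 kg/d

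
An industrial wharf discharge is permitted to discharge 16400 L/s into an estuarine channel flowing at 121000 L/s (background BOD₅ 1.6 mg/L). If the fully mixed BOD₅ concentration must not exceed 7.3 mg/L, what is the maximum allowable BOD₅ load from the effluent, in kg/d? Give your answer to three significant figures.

Mass balance at the limit: 121000·1.600 + 16400·Cₑ = 137400·7.3 → Cₑ = 49.35 mg/L.
16400 L/s = 16.40 m³/s. Load = 16.40 m³/s × 49.35 g/m³ × 86 400 s/d = 69930 kg/d.

69900 kg/d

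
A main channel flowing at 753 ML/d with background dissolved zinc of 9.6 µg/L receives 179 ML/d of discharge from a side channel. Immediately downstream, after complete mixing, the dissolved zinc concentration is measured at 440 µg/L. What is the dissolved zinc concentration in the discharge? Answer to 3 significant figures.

2250 µg/L

Mass balance: 753.0·9.600 + 179.0·Cₑ = 932.0·440.0
→ Cₑ = (932.0·440.0 − 753.0·9.600) / 179.0 = 2251 µg/L.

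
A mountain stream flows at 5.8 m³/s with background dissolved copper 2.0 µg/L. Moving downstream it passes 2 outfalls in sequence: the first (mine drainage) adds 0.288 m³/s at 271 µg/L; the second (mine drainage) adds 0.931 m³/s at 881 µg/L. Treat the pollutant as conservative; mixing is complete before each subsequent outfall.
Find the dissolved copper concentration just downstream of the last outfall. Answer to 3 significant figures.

130 µg/L

Below outfall 1: Q → 6.088 m³/s, C = (5.800·2.000 + 0.2880·271.0)/6.088 = 14.73 µg/L.
Below outfall 2: Q → 7.019 m³/s, C = (6.088·14.73 + 0.9310·881.0)/7.019 = 129.6 µg/L.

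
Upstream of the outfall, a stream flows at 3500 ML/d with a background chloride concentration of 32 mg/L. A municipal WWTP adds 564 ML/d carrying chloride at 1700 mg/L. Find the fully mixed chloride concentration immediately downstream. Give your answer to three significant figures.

After mixing, C = (3500·32.00 + 564.0·1700) / 4064 = 1071000/4064 = 263.5 mg/L.

263 mg/L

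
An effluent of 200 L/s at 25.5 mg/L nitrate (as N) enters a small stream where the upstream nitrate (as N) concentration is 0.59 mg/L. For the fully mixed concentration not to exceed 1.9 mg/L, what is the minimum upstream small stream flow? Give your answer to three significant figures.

Set C_mix = 1.9: (Q·0.5900 + 200.0·25.50) / (Q + 200.0) = 1.9
→ Q = 200.0·(25.50 − 1.9)/(1.9 − 0.5900) = 3603 L/s.

3600 L/s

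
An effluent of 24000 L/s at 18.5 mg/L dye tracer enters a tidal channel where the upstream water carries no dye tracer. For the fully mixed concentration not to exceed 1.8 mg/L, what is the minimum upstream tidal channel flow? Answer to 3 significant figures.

Set C_mix = 1.8: (Q·0 + 24000·18.50) / (Q + 24000) = 1.8
→ Q = 24000·(18.50 − 1.8)/(1.8 − 0) = 222700 L/s.

223000 L/s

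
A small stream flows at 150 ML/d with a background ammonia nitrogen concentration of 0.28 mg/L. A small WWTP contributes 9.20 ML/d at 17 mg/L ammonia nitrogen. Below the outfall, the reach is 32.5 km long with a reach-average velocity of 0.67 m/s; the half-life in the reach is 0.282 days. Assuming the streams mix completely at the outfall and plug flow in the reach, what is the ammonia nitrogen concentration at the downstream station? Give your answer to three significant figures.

0.314 mg/L

After mixing, C = (150.0·0.2800 + 9.200·17.00) / 159.2 = 198.4/159.2 = 1.246 mg/L.
Travel time t = 32.5·1000 / 0.67 = 48510 s = 13.47 h.
Half-life 0.282 d → k = ln 2 / 0.282 = 2.458 d⁻¹.
Applying C = C₀e^(−kt): 1.246 × 0.2516 = 0.3135 mg/L.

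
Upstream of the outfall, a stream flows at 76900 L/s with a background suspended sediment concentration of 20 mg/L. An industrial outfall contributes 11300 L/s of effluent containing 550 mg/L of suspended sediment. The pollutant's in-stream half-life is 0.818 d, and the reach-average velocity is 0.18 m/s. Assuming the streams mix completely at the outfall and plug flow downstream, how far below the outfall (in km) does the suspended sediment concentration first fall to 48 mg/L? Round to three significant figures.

Conservation of mass: C = (76900·20.00 + 11300·550.0) / 88200 = 7753000/88200 = 87.90 mg/L.
Half-life 0.818 d → k = ln 2 / 0.818 = 0.8474 d⁻¹.
Set 87.90·exp(−k·t) = 48 → t = ln(87.90/48)/k = 61690 s = 17.14 h.
Distance = v·t = 0.18·61690 = 11100 m = 11.10 km.

11.1 km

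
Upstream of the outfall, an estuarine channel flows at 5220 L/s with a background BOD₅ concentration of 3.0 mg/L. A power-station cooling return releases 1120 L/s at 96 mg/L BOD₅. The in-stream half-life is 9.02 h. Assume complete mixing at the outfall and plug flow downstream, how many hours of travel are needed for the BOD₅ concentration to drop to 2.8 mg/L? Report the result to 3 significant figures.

Mass balance: C = (5220·3.000 + 1120·96.00) / 6340 = 123200/6340 = 19.43 mg/L.
Half-life 9.02 h → k = ln 2 / 9.02 = 0.07685 h⁻¹ = 1.844 d⁻¹.
19.43·exp(−k·t) = 2.8 → t = ln(19.43/2.8)/k = 90750 s = 25.21 h.

25.2 h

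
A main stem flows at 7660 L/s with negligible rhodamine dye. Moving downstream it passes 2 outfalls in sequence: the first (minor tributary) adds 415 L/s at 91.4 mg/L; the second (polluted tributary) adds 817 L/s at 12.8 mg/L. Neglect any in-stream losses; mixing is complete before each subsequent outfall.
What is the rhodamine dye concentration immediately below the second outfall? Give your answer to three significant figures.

Below outfall 1: Q → 8075 L/s, C = (7660·0 + 415.0·91.40)/8075 = 4.697 mg/L.
Below outfall 2: Q → 8892 L/s, C = (8075·4.697 + 817.0·12.80)/8892 = 5.442 mg/L.

5.44 mg/L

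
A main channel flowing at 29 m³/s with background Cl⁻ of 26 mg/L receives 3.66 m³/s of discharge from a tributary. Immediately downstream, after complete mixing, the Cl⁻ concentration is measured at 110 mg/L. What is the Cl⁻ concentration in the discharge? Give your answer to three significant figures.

Mass balance: 29.00·26.00 + 3.660·Cₑ = 32.66·110.0
→ Cₑ = (32.66·110.0 − 29.00·26.00) / 3.660 = 775.6 mg/L.

776 mg/L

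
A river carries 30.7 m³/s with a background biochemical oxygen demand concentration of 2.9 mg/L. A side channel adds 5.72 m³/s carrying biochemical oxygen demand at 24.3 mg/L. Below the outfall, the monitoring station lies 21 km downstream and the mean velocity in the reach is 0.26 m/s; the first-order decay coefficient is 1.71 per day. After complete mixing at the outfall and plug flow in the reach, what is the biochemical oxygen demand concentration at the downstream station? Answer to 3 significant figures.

1.27 mg/L

Mass balance: C = (30.70·2.900 + 5.720·24.30) / 36.42 = 228.0/36.42 = 6.261 mg/L.
Travel time t = 21·1000 / 0.26 = 80770 s = 22.44 h.
Decay over the reach: 6.261·exp(−kt) = 6.261·0.2022 = 1.266 mg/L.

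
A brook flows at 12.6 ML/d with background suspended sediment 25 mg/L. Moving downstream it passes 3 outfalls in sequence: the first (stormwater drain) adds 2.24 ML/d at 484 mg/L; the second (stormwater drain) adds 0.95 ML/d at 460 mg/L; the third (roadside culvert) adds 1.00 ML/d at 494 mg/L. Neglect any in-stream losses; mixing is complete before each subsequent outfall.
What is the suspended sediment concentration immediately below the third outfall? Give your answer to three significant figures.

139 mg/L

After outfall 1: Q = 12.60 + 2.240 = 14.84 ML/d; C = (12.60·25.00 + 2.240·484.0)/14.84 = 94.28 mg/L.
After outfall 2: Q = 14.84 + 0.9500 = 15.79 ML/d; C = (14.84·94.28 + 0.9500·460.0)/15.79 = 116.3 mg/L.
After outfall 3: Q = 15.79 + 1.000 = 16.79 ML/d; C = (15.79·116.3 + 1.000·494.0)/16.79 = 138.8 mg/L.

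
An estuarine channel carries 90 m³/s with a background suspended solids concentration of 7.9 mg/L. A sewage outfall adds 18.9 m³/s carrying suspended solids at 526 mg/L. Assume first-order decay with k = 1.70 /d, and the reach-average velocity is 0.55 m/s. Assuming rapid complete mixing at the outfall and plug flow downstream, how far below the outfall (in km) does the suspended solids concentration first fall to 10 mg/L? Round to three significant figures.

63.7 km

After mixing, C = (90.00·7.900 + 18.90·526.0) / 108.9 = 10650/108.9 = 97.82 mg/L.
Set 97.82·exp(−k·t) = 10 → t = ln(97.82/10)/k = 115900 s = 32.20 h.
Distance = v·t = 0.55·115900 = 63750 m = 63.75 km.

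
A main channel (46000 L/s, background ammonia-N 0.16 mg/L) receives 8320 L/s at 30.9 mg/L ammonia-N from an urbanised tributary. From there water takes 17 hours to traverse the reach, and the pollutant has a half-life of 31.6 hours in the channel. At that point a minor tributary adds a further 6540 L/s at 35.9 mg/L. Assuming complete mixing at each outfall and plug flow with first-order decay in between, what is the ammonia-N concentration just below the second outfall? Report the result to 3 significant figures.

6.85 mg/L

Conservation of mass: C = (46000·0.1600 + 8320·30.90) / 54320 = 264400/54320 = 4.868 mg/L; combined flow 54320 L/s.
Half-life 31.6 h → k = ln 2 / 31.6 = 0.02194 h⁻¹ = 0.5264 d⁻¹.
Decay over the reach: 4.868·exp(−kt) = 4.868·0.6887 = 3.353 mg/L.
Second outfall: C = (54320·3.353 + 6540·35.90)/60860 = 6.850 mg/L.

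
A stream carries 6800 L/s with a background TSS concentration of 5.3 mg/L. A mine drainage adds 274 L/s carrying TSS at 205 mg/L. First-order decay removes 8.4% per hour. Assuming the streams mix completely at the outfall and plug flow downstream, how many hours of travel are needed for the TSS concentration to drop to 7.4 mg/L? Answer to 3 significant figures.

6.45 h

After mixing, C = (6800·5.300 + 274.0·205.0) / 7074 = 92210/7074 = 13.04 mg/L.
8.4%/h lost → k = −ln(1 − 0.084) = 0.08774 h⁻¹.
13.04·exp(−k·t) = 7.4 → t = ln(13.04/7.4)/k = 23230 s = 6.453 h.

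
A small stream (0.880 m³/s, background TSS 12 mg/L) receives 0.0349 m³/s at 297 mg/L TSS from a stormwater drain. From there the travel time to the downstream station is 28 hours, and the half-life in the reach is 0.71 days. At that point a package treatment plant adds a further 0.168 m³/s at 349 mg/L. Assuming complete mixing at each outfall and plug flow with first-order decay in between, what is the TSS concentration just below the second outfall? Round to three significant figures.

Mixed concentration C = ΣQC/ΣQ = (0.8800·12.00 + 0.03490·297.0) / 0.9149 = 20.93/0.9149 = 22.87 mg/L; combined flow 0.9149 m³/s.
Half-life 0.71 d → k = ln 2 / 0.71 = 0.9763 d⁻¹.
After decay, C = 22.87 × e^(−kt) = 22.87 × 0.3201 = 7.322 mg/L.
Second outfall: C = (0.9149·7.322 + 0.1680·349.0)/1.083 = 60.33 mg/L.

60.3 mg/L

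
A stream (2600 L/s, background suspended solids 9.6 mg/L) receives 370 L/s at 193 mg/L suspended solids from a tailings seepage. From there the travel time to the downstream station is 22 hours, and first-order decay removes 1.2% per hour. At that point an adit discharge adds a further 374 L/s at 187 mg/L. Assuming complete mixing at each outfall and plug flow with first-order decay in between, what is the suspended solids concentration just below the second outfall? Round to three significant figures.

Mixed concentration C = ΣQC/ΣQ = (2600·9.600 + 370.0·193.0) / 2970 = 96370/2970 = 32.45 mg/L; combined flow 2970 L/s.
1.2%/h lost → k = −ln(1 − 0.012) = 0.01207 h⁻¹.
First-order decay: C = 32.45·exp(−k·t) = 32.45·0.7667 = 24.88 mg/L.
Second outfall: C = (2970·24.88 + 374.0·187.0)/3344 = 43.01 mg/L.

43.0 mg/L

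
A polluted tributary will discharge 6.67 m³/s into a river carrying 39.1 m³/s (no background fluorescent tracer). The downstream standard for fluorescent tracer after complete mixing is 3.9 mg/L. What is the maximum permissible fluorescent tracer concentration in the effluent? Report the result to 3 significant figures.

At the limit, (Qr·Cr + Qe·Cₑ)/(Qr + Qe) = 3.9:
Cₑ = (45.77·3.9 − 39.10·0) / 6.670 = 26.76 mg/L.

26.8 mg/L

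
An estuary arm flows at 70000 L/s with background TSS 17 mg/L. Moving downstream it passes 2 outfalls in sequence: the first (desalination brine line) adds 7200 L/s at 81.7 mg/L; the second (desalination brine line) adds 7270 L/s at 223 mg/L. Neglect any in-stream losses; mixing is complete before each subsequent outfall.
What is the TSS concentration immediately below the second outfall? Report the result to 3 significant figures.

40.2 mg/L

Below outfall 1: Q → 77200 L/s, C = (70000·17.00 + 7200·81.70)/77200 = 23.03 mg/L.
Below outfall 2: Q → 84470 L/s, C = (77200·23.03 + 7270·223.0)/84470 = 40.24 mg/L.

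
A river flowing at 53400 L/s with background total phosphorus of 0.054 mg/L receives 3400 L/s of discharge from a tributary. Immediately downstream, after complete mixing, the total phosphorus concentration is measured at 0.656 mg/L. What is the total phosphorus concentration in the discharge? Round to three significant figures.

Mass balance: 53400·0.05400 + 3400·Cₑ = 56800·0.6560
→ Cₑ = (56800·0.6560 − 53400·0.05400) / 3400 = 10.11 mg/L.

10.1 mg/L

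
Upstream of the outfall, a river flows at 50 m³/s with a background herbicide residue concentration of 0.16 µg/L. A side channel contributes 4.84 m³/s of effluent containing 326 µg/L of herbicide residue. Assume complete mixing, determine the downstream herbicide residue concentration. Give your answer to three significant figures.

28.9 µg/L

Conservation of mass: C = (50.00·0.1600 + 4.840·326.0) / 54.84 = 1586/54.84 = 28.92 µg/L.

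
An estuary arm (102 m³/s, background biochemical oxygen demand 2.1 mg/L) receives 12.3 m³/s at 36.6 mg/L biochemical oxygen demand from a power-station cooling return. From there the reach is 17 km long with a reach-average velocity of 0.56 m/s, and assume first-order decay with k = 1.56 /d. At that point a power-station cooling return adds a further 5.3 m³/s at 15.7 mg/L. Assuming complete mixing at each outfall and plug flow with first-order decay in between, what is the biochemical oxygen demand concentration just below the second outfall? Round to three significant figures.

Mass balance: C = (102.0·2.100 + 12.30·36.60) / 114.3 = 664.4/114.3 = 5.813 mg/L; combined flow 114.3 m³/s.
Travel time t = 17·1000 / 0.56 = 30360 s = 8.433 h.
Decay over the reach: 5.813·exp(−kt) = 5.813·0.5780 = 3.360 mg/L.
At the second outfall, C = (114.3·3.360 + 5.300·15.70) / (114.3 + 5.300) = 3.907 mg/L.

3.91 mg/L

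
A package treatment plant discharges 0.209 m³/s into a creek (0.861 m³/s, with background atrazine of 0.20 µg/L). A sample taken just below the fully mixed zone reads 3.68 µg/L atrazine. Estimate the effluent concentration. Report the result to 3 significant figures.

Mass balance: 0.8610·0.2000 + 0.2090·Cₑ = 1.070·3.680
→ Cₑ = (1.070·3.680 − 0.8610·0.2000) / 0.2090 = 18.02 µg/L.

18.0 µg/L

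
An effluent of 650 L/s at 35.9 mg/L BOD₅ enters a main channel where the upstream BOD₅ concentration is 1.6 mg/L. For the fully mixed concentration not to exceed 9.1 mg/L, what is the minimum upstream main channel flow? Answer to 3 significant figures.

2320 L/s

Set C_mix = 9.1: (Q·1.600 + 650.0·35.90) / (Q + 650.0) = 9.1
→ Q = 650.0·(35.90 − 9.1)/(9.1 − 1.600) = 2323 L/s.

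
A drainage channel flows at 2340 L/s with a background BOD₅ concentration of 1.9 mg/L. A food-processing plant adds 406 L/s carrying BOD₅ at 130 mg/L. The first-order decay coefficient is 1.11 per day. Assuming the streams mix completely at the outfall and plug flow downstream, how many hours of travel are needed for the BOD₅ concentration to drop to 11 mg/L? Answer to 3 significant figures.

13.8 h

After mixing, C = (2340·1.900 + 406.0·130.0) / 2746 = 57230/2746 = 20.84 mg/L.
20.84·exp(−k·t) = 11 → t = ln(20.84/11)/k = 49740 s = 13.82 h.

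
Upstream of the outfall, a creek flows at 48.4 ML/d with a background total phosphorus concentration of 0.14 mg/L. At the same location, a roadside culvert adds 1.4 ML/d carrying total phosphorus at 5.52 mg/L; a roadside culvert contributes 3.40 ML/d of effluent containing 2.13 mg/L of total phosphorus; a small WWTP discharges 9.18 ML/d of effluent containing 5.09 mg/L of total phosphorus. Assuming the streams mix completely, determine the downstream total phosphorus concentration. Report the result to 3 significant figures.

1.10 mg/L

Mixed concentration C = ΣQC/ΣQ = (48.40·0.1400 + 1.400·5.520 + 3.400·2.130 + 9.180·5.090) / 62.38 = 68.47/62.38 = 1.098 mg/L.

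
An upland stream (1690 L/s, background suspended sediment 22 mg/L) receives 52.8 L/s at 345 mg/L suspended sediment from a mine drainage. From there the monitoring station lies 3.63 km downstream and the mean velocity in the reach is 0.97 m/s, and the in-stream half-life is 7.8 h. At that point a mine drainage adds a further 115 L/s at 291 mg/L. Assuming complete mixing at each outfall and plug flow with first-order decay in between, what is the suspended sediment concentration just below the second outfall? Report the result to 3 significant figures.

Mixed concentration C = ΣQC/ΣQ = (1690·22.00 + 52.80·345.0) / 1743 = 55400/1743 = 31.79 mg/L; combined flow 1743 L/s.
Travel time t = 3.63·1000 / 0.97 = 3742 s = 1.040 h.
Half-life 7.8 h → k = ln 2 / 7.8 = 0.08887 h⁻¹ = 2.133 d⁻¹.
First-order decay: C = 31.79·exp(−k·t) = 31.79·0.9118 = 28.98 mg/L.
Second outfall: C = (1743·28.98 + 115.0·291.0)/1858 = 45.20 mg/L.

45.2 mg/L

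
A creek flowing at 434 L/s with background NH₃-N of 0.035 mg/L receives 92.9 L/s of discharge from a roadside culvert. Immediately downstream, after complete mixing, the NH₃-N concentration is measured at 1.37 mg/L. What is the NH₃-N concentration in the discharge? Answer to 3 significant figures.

7.61 mg/L

Mass balance: 434.0·0.03500 + 92.90·Cₑ = 526.9·1.370
→ Cₑ = (526.9·1.370 − 434.0·0.03500) / 92.90 = 7.607 mg/L.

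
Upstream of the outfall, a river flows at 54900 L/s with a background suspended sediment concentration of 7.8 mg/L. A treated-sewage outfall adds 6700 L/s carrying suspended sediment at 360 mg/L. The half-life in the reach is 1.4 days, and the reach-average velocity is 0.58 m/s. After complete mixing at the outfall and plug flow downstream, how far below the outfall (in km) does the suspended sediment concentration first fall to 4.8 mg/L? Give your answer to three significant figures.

229 km

Mixed concentration C = ΣQC/ΣQ = (54900·7.800 + 6700·360.0) / 61600 = 2840000/61600 = 46.11 mg/L.
Half-life 1.4 d → k = ln 2 / 1.4 = 0.4951 d⁻¹.
Set 46.11·exp(−k·t) = 4.8 → t = ln(46.11/4.8)/k = 394800 s = 109.7 h.
Distance = v·t = 0.58·394800 = 229000 m = 229.0 km.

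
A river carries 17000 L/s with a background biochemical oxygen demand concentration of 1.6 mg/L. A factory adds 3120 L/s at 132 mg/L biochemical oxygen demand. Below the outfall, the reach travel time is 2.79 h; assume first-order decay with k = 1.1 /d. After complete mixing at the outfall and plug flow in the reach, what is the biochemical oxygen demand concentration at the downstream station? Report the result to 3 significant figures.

19.2 mg/L

Mass balance: C = (17000·1.600 + 3120·132.0) / 20120 = 439000/20120 = 21.82 mg/L.
First-order decay: C = 21.82·exp(−k·t) = 21.82·0.8800 = 19.20 mg/L.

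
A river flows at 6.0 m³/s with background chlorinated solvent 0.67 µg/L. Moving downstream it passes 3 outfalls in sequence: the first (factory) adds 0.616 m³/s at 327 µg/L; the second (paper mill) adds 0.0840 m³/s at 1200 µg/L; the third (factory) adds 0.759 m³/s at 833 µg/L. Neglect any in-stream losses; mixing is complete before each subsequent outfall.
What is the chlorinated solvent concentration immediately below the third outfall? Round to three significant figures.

After outfall 1: Q = 6.000 + 0.6160 = 6.616 m³/s; C = (6.000·0.6700 + 0.6160·327.0)/6.616 = 31.05 µg/L.
After outfall 2: Q = 6.616 + 0.08400 = 6.700 m³/s; C = (6.616·31.05 + 0.08400·1200)/6.700 = 45.71 µg/L.
After outfall 3: Q = 6.700 + 0.7590 = 7.459 m³/s; C = (6.700·45.71 + 0.7590·833.0)/7.459 = 125.8 µg/L.

126 µg/L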